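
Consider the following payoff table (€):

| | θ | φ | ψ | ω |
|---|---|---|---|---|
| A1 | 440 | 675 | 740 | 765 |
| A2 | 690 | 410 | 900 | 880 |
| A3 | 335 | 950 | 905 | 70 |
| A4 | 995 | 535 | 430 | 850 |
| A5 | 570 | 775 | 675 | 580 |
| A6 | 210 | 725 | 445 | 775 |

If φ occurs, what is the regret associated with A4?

415

Best payoff under φ is 950.
Regret = 950 − 535 = 415.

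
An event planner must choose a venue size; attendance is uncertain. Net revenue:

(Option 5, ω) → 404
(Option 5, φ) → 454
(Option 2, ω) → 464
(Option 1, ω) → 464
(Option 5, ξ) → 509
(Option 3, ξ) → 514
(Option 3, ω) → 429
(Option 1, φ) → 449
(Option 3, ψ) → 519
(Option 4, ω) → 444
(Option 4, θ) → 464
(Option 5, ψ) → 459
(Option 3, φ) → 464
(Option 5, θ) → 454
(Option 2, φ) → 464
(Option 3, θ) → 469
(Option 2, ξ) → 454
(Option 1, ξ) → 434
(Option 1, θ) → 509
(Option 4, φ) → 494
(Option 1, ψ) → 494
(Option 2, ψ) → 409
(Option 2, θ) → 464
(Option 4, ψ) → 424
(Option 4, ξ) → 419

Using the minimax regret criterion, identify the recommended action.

Option 3

Column bests: θ=509, φ=494, ψ=519, ω=464, ξ=514.
Option 1 regrets: 0, 45, 25, 0, 80 → max 80
Option 2 regrets: 45, 30, 110, 0, 60 → max 110
Option 3 regrets: 40, 30, 0, 35, 0 → max 40
Option 4 regrets: 45, 0, 95, 20, 95 → max 95
Option 5 regrets: 55, 40, 60, 60, 5 → max 60
Smallest max regret = 40 → Option 3.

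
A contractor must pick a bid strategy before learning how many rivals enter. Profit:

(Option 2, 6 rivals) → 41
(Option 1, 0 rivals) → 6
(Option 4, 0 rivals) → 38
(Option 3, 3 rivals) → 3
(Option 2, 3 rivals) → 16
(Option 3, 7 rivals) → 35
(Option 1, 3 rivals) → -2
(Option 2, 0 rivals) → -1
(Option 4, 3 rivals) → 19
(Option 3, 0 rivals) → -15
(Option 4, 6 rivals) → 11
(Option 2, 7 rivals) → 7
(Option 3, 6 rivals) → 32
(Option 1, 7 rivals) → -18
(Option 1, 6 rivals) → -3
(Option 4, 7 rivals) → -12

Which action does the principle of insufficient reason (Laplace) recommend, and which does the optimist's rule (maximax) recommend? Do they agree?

laplace → Option 2; maximax → Option 2 (agree)

Row averages: Option 1=-4.25, Option 2=15.75, Option 3=13.75, Option 4=14
Highest average = 15.75 → Option 2.
Row maxima: Option 1=6, Option 2=41, Option 3=35, Option 4=38
Best best-case = 41 → Option 2.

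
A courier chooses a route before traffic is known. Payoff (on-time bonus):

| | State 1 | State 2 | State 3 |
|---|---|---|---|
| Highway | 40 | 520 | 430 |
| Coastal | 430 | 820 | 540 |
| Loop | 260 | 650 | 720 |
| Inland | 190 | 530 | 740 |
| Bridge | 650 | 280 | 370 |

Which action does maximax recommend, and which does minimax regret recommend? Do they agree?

Row maxima: Highway=520, Coastal=820, Loop=720, Inland=740, Bridge=650
Best best-case = 820 → Coastal.
Column bests: State 1=650, State 2=820, State 3=740.
Highway regrets: 610, 300, 310 → max 610
Coastal regrets: 220, 0, 200 → max 220
Loop regrets: 390, 170, 20 → max 390
Inland regrets: 460, 290, 0 → max 460
Bridge regrets: 0, 540, 370 → max 540
Smallest max regret = 220 → Coastal.

maximax → Coastal; minimax regret → Coastal (agree)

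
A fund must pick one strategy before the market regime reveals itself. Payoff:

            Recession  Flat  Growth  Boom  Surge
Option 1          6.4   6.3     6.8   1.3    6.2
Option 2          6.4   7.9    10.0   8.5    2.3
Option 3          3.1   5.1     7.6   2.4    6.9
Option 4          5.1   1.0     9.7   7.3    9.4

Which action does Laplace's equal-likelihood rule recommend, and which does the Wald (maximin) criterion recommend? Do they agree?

Row averages: Option 1=5.4, Option 2=7.02, Option 3=5.02, Option 4=6.5
Highest average = 7.02 → Option 2.
Row minima: Option 1=1.3, Option 2=2.3, Option 3=2.4, Option 4=1.0
Best worst-case = 2.4 → Option 3.

laplace → Option 2; maximin → Option 3 (disagree)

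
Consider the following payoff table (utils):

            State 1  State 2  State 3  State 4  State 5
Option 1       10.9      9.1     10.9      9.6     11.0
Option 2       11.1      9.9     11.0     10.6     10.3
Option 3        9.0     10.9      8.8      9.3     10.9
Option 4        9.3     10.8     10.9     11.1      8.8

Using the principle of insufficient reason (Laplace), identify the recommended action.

Option 2

Row averages: Option 1=10.3, Option 2=10.58, Option 3=9.78, Option 4=10.18
Highest average = 10.58 → Option 2.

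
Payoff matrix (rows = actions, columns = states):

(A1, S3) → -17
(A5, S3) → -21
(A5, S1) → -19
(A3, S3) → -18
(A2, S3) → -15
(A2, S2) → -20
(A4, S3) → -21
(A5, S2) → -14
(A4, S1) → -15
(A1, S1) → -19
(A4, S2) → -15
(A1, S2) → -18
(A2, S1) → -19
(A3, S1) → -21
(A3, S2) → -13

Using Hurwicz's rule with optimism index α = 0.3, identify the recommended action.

A1

A1: 0.3·(-17) + 0.7·(-19) = -18.4
A2: 0.3·(-15) + 0.7·(-20) = -18.5
A3: 0.3·(-13) + 0.7·(-21) = -18.6
A4: 0.3·(-15) + 0.7·(-21) = -19.2
A5: 0.3·(-14) + 0.7·(-21) = -18.9
Highest Hurwicz score = -18.4 → A1.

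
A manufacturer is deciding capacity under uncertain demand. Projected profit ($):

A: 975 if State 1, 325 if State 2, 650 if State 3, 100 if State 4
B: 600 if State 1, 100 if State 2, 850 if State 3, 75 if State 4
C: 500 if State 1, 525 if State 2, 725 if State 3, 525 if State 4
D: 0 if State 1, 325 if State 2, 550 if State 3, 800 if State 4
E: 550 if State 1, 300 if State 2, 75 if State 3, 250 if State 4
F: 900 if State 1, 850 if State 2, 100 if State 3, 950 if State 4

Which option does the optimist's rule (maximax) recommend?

A

Row maxima: A=975, B=850, C=725, D=800, E=550, F=950
Best best-case = 975 → A.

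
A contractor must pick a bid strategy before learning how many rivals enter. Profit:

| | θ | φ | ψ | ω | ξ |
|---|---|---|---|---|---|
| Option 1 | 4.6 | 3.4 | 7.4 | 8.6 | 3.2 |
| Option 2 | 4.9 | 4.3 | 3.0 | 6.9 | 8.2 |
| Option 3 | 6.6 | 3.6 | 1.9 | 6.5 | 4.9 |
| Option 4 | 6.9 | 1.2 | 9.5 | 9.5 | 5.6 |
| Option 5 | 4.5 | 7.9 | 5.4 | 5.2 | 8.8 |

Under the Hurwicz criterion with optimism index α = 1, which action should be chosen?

Option 1: 1·8.6 + 0·3.2 = 8.6
Option 2: 1·8.2 + 0·3.0 = 8.2
Option 3: 1·6.6 + 0·1.9 = 6.6
Option 4: 1·9.5 + 0·1.2 = 9.5
Option 5: 1·8.8 + 0·4.5 = 8.8
Highest Hurwicz score = 9.5 → Option 4.

Option 4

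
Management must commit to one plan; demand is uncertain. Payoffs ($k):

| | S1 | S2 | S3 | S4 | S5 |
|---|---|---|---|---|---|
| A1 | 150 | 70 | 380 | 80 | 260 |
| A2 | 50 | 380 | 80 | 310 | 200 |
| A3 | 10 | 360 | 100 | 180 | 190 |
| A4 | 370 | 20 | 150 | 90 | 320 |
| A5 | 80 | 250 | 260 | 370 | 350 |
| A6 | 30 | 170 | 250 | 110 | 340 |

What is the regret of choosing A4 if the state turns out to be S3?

Best payoff under S3 is 380.
Regret = 380 − 150 = 230.

230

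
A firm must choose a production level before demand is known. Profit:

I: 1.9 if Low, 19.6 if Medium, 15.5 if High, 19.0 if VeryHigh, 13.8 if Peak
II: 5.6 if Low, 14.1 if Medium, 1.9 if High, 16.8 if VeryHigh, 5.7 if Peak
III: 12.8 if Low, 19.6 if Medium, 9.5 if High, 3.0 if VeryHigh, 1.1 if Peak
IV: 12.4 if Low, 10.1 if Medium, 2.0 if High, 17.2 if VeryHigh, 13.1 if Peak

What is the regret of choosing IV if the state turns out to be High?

Best payoff under High is 15.5.
Regret = 15.5 − 2.0 = 13.5.

13.5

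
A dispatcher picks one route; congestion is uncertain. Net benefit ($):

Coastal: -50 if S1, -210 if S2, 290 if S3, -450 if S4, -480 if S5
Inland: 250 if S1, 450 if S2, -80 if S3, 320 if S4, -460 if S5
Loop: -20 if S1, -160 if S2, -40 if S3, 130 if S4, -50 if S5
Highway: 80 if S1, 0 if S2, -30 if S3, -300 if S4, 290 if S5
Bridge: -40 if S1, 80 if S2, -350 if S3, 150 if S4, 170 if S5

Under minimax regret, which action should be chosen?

Loop

Column bests: S1=250, S2=450, S3=290, S4=320, S5=290.
Coastal regrets: 300, 660, 0, 770, 770 → max 770
Inland regrets: 0, 0, 370, 0, 750 → max 750
Loop regrets: 270, 610, 330, 190, 340 → max 610
Highway regrets: 170, 450, 320, 620, 0 → max 620
Bridge regrets: 290, 370, 640, 170, 120 → max 640
Smallest max regret = 610 → Loop.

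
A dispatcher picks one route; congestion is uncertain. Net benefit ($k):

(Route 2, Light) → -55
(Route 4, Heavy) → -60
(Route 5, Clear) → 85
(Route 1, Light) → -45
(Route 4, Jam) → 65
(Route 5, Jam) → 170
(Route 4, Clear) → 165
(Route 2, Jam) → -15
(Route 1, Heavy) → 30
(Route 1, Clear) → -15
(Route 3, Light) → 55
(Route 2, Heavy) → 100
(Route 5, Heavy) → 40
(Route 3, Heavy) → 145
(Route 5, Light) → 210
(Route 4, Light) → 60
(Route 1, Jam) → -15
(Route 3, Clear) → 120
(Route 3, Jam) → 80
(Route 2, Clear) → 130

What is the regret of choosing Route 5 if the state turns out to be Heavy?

Best payoff under Heavy is 145.
Regret = 145 − 40 = 105.

105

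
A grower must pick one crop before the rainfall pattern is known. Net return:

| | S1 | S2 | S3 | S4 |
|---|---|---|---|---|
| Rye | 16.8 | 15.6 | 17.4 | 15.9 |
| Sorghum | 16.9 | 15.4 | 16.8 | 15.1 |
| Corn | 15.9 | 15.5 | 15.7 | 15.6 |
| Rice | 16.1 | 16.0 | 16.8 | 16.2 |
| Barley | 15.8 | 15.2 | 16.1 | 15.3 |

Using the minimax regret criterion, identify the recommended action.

Column bests: S1=16.9, S2=16.0, S3=17.4, S4=16.2.
Rye regrets: 0.1, 0.4, 0.0, 0.3 → max 0.4
Sorghum regrets: 0.0, 0.6, 0.6, 1.1 → max 1.1
Corn regrets: 1.0, 0.5, 1.7, 0.6 → max 1.7
Rice regrets: 0.8, 0.0, 0.6, 0.0 → max 0.8
Barley regrets: 1.1, 0.8, 1.3, 0.9 → max 1.3
Smallest max regret = 0.4 → Rye.

Rye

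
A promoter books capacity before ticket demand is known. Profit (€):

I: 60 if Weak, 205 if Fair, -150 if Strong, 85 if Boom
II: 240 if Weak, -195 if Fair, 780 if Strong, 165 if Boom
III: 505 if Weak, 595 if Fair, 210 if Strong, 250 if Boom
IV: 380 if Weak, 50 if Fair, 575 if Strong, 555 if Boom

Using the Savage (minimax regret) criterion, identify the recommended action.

Column bests: Weak=505, Fair=595, Strong=780, Boom=555.
I regrets: 445, 390, 930, 470 → max 930
II regrets: 265, 790, 0, 390 → max 790
III regrets: 0, 0, 570, 305 → max 570
IV regrets: 125, 545, 205, 0 → max 545
Smallest max regret = 545 → IV.

IV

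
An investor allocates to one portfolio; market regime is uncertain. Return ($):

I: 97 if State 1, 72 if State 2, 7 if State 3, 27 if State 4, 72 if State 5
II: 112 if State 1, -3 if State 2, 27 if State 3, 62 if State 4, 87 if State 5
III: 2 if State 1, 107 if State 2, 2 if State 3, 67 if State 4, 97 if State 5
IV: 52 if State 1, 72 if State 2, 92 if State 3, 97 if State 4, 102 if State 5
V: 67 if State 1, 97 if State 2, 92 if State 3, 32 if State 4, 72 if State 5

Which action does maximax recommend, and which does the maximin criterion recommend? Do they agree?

maximax → II; maximin → IV (disagree)

Row maxima: I=97, II=112, III=107, IV=102, V=97
Best best-case = 112 → II.
Row minima: I=7, II=-3, III=2, IV=52, V=32
Best worst-case = 52 → IV.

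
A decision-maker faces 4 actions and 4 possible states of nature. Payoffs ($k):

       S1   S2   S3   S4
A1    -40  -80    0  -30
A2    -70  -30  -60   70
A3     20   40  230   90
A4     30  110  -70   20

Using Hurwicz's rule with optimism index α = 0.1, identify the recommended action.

A1: 0.1·0 + 0.9·(-80) = -72
A2: 0.1·70 + 0.9·(-70) = -56
A3: 0.1·230 + 0.9·20 = 41
A4: 0.1·110 + 0.9·(-70) = -52
Highest Hurwicz score = 41 → A3.

A3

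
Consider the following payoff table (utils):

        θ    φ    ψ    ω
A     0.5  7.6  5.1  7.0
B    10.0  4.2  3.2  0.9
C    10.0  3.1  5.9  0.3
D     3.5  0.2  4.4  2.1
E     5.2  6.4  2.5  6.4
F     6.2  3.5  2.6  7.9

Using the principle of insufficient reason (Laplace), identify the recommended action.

E

Row averages: A=5.05, B=4.575, C=4.825, D=2.55, E=5.125, F=5.05
Highest average = 5.125 → E.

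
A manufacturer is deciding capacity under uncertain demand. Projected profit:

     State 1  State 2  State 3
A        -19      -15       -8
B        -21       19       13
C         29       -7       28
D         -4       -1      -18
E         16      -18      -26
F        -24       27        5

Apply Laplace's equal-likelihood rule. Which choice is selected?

C

Row averages: A=-14, B=11/3, C=50/3, D=-23/3, E=-28/3, F=8/3
Highest average = 50/3 → C.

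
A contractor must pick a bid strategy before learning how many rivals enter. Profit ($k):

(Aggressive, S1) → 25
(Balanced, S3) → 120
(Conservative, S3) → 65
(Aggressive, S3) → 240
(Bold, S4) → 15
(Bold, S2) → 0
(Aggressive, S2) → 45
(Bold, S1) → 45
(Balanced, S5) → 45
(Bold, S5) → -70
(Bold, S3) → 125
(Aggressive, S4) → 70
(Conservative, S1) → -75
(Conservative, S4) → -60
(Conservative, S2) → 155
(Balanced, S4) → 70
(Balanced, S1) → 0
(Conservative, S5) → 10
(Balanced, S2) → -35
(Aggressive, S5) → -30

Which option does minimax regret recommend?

Column bests: S1=45, S2=155, S3=240, S4=70, S5=45.
Conservative regrets: 120, 0, 175, 130, 35 → max 175
Balanced regrets: 45, 190, 120, 0, 0 → max 190
Aggressive regrets: 20, 110, 0, 0, 75 → max 110
Bold regrets: 0, 155, 115, 55, 115 → max 155
Smallest max regret = 110 → Aggressive.

Aggressive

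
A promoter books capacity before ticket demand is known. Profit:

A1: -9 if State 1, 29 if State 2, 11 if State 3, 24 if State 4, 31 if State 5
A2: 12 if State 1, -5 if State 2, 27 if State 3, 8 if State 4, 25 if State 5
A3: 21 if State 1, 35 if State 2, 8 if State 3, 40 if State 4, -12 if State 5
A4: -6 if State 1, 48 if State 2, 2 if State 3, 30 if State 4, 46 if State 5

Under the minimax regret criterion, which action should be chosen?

A4

Column bests: State 1=21, State 2=48, State 3=27, State 4=40, State 5=46.
A1 regrets: 30, 19, 16, 16, 15 → max 30
A2 regrets: 9, 53, 0, 32, 21 → max 53
A3 regrets: 0, 13, 19, 0, 58 → max 58
A4 regrets: 27, 0, 25, 10, 0 → max 27
Smallest max regret = 27 → A4.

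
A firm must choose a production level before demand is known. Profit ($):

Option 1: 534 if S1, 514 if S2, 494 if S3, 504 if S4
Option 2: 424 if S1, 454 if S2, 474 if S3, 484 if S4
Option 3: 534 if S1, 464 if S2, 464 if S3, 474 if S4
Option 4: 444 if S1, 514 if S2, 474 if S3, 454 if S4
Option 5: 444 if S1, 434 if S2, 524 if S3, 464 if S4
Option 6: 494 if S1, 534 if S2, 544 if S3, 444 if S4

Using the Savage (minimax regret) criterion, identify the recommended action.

Option 1

Column bests: S1=534, S2=534, S3=544, S4=504.
Option 1 regrets: 0, 20, 50, 0 → max 50
Option 2 regrets: 110, 80, 70, 20 → max 110
Option 3 regrets: 0, 70, 80, 30 → max 80
Option 4 regrets: 90, 20, 70, 50 → max 90
Option 5 regrets: 90, 100, 20, 40 → max 100
Option 6 regrets: 40, 0, 0, 60 → max 60
Smallest max regret = 50 → Option 1.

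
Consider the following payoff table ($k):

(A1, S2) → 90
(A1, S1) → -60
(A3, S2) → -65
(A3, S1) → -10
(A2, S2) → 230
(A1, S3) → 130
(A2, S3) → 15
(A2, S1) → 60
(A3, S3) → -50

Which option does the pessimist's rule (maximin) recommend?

A2

Row minima: A1=-60, A2=15, A3=-65
Best worst-case = 15 → A2.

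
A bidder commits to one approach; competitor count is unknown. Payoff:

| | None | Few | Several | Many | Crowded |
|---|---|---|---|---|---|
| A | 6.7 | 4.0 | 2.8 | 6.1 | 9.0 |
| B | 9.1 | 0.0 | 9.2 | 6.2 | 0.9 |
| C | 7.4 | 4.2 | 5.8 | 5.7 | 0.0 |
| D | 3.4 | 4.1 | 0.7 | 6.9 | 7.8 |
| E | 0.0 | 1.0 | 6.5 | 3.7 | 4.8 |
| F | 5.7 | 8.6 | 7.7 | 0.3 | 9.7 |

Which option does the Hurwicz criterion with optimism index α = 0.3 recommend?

A: 0.3·9.0 + 0.7·2.8 = 4.66
B: 0.3·9.2 + 0.7·0.0 = 2.76
C: 0.3·7.4 + 0.7·0.0 = 2.22
D: 0.3·7.8 + 0.7·0.7 = 2.83
E: 0.3·6.5 + 0.7·0.0 = 1.95
F: 0.3·9.7 + 0.7·0.3 = 3.12
Highest Hurwicz score = 4.66 → A.

A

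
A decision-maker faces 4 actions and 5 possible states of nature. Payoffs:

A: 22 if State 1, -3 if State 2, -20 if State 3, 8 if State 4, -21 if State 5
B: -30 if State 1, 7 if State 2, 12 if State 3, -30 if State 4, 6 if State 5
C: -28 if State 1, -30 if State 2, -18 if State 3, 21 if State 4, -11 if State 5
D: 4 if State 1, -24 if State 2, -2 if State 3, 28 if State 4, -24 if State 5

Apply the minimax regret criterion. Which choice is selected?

D

Column bests: State 1=22, State 2=7, State 3=12, State 4=28, State 5=6.
A regrets: 0, 10, 32, 20, 27 → max 32
B regrets: 52, 0, 0, 58, 0 → max 58
C regrets: 50, 37, 30, 7, 17 → max 50
D regrets: 18, 31, 14, 0, 30 → max 31
Smallest max regret = 31 → D.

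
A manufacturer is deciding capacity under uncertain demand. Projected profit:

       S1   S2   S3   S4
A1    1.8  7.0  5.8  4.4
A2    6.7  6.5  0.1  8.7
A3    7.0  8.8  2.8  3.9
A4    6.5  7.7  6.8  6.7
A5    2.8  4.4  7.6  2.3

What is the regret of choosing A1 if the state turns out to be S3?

Best payoff under S3 is 7.6.
Regret = 7.6 − 5.8 = 1.8.

1.8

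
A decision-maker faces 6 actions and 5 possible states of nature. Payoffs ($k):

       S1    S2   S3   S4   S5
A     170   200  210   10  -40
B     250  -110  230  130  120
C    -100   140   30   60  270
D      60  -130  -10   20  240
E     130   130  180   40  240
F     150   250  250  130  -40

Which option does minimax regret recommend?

E

Column bests: S1=250, S2=250, S3=250, S4=130, S5=270.
A regrets: 80, 50, 40, 120, 310 → max 310
B regrets: 0, 360, 20, 0, 150 → max 360
C regrets: 350, 110, 220, 70, 0 → max 350
D regrets: 190, 380, 260, 110, 30 → max 380
E regrets: 120, 120, 70, 90, 30 → max 120
F regrets: 100, 0, 0, 0, 310 → max 310
Smallest max regret = 120 → E.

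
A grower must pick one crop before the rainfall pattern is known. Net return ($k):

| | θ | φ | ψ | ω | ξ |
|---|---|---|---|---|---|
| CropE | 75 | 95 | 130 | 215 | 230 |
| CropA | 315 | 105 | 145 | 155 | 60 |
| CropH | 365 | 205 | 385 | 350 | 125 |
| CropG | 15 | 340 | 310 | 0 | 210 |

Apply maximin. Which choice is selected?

Row minima: CropE=75, CropA=60, CropH=125, CropG=0
Best worst-case = 125 → CropH.

CropH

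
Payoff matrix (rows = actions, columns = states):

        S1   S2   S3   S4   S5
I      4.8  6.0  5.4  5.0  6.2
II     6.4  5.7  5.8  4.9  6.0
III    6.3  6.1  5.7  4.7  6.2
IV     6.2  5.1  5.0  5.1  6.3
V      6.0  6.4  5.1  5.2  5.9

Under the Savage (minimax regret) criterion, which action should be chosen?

III

Column bests: S1=6.4, S2=6.4, S3=5.8, S4=5.2, S5=6.3.
I regrets: 1.6, 0.4, 0.4, 0.2, 0.1 → max 1.6
II regrets: 0.0, 0.7, 0.0, 0.3, 0.3 → max 0.7
III regrets: 0.1, 0.3, 0.1, 0.5, 0.1 → max 0.5
IV regrets: 0.2, 1.3, 0.8, 0.1, 0.0 → max 1.3
V regrets: 0.4, 0.0, 0.7, 0.0, 0.4 → max 0.7
Smallest max regret = 0.5 → III.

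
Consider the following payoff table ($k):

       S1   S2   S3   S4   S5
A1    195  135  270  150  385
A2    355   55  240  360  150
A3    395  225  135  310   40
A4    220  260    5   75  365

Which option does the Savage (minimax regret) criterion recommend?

A1

Column bests: S1=395, S2=260, S3=270, S4=360, S5=385.
A1 regrets: 200, 125, 0, 210, 0 → max 210
A2 regrets: 40, 205, 30, 0, 235 → max 235
A3 regrets: 0, 35, 135, 50, 345 → max 345
A4 regrets: 175, 0, 265, 285, 20 → max 285
Smallest max regret = 210 → A1.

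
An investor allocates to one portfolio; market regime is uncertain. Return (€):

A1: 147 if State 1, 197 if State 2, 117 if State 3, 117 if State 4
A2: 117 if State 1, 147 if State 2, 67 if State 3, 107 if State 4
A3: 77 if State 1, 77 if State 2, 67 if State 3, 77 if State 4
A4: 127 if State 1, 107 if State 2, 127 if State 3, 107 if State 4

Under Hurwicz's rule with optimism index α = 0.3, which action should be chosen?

A1: 0.3·197 + 0.7·117 = 141
A2: 0.3·147 + 0.7·67 = 91
A3: 0.3·77 + 0.7·67 = 70
A4: 0.3·127 + 0.7·107 = 113
Highest Hurwicz score = 141 → A1.

A1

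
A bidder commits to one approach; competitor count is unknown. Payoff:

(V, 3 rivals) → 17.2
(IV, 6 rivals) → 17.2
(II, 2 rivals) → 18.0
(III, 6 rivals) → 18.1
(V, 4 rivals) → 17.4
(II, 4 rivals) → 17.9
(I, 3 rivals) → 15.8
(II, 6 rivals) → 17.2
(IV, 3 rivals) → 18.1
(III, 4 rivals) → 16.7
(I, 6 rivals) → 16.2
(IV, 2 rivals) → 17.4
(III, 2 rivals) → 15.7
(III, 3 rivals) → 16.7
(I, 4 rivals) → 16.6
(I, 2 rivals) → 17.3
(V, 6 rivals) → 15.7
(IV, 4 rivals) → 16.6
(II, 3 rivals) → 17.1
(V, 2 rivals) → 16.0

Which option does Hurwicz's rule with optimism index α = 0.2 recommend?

II

I: 0.2·17.3 + 0.8·15.8 = 16.1
II: 0.2·18.0 + 0.8·17.1 = 17.28
III: 0.2·18.1 + 0.8·15.7 = 16.18
IV: 0.2·18.1 + 0.8·16.6 = 16.9
V: 0.2·17.4 + 0.8·15.7 = 16.04
Highest Hurwicz score = 17.28 → II.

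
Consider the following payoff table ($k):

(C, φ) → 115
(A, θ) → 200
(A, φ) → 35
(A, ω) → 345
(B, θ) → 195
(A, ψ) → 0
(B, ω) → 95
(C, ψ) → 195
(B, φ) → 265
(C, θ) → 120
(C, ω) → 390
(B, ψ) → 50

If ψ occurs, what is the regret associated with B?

Best payoff under ψ is 195.
Regret = 195 − 50 = 145.

145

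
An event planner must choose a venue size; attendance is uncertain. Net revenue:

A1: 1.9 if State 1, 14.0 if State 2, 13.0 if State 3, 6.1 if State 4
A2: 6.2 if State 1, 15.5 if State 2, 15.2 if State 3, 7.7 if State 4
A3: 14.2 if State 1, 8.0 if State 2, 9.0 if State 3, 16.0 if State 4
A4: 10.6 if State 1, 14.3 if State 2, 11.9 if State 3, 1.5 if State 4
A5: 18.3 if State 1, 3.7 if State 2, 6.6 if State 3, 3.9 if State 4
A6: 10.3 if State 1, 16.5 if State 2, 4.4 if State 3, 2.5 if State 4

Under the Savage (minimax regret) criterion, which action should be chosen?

A3

Column bests: State 1=18.3, State 2=16.5, State 3=15.2, State 4=16.0.
A1 regrets: 16.4, 2.5, 2.2, 9.9 → max 16.4
A2 regrets: 12.1, 1.0, 0.0, 8.3 → max 12.1
A3 regrets: 4.1, 8.5, 6.2, 0.0 → max 8.5
A4 regrets: 7.7, 2.2, 3.3, 14.5 → max 14.5
A5 regrets: 0.0, 12.8, 8.6, 12.1 → max 12.8
A6 regrets: 8.0, 0.0, 10.8, 13.5 → max 13.5
Smallest max regret = 8.5 → A3.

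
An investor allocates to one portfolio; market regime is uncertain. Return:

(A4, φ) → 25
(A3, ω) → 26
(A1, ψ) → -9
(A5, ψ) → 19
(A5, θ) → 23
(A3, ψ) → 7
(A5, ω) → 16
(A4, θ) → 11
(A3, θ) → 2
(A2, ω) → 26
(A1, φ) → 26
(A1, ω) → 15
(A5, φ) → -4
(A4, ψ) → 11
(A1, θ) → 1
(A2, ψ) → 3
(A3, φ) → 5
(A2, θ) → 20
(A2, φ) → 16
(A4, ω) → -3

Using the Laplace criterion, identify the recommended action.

Row averages: A1=8.25, A2=16.25, A3=10, A4=11, A5=13.5
Highest average = 16.25 → A2.

A2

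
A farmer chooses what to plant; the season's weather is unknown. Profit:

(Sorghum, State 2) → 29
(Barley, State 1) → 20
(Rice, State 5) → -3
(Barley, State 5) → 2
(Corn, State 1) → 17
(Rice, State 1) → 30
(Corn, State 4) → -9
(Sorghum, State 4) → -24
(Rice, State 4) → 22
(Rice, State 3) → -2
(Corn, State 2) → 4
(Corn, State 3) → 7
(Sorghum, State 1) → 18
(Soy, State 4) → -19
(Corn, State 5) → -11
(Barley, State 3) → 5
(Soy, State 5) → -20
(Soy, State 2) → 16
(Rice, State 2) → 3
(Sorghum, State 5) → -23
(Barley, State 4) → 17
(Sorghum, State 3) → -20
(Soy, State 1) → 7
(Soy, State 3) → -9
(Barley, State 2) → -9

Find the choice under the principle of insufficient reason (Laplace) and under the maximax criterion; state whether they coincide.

Row averages: Sorghum=-4, Rice=10, Soy=-5, Corn=1.6, Barley=7
Highest average = 10 → Rice.
Row maxima: Sorghum=29, Rice=30, Soy=16, Corn=17, Barley=20
Best best-case = 30 → Rice.

laplace → Rice; maximax → Rice (agree)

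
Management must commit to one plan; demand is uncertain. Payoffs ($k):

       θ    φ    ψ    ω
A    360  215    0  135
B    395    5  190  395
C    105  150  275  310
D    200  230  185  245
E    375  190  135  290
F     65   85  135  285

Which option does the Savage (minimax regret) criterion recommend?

Column bests: θ=395, φ=230, ψ=275, ω=395.
A regrets: 35, 15, 275, 260 → max 275
B regrets: 0, 225, 85, 0 → max 225
C regrets: 290, 80, 0, 85 → max 290
D regrets: 195, 0, 90, 150 → max 195
E regrets: 20, 40, 140, 105 → max 140
F regrets: 330, 145, 140, 110 → max 330
Smallest max regret = 140 → E.

E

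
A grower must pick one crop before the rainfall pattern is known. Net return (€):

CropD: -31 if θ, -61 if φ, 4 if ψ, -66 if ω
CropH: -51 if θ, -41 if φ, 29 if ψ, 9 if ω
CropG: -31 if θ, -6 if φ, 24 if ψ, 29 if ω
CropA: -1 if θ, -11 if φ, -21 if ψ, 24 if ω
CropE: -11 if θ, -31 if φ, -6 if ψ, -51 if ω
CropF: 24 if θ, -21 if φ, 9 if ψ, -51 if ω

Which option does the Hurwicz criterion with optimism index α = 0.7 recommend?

CropG

CropD: 0.7·4 + 0.3·(-66) = -17
CropH: 0.7·29 + 0.3·(-51) = 5
CropG: 0.7·29 + 0.3·(-31) = 11
CropA: 0.7·24 + 0.3·(-21) = 10.5
CropE: 0.7·(-6) + 0.3·(-51) = -19.5
CropF: 0.7·24 + 0.3·(-51) = 1.5
Highest Hurwicz score = 11 → CropG.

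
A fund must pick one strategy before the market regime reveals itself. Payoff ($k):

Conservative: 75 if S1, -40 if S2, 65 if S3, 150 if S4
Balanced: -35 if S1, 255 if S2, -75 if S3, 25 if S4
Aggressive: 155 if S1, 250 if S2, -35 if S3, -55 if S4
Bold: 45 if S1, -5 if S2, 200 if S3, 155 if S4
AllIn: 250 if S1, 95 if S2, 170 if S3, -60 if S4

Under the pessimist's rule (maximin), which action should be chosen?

Row minima: Conservative=-40, Balanced=-75, Aggressive=-55, Bold=-5, AllIn=-60
Best worst-case = -5 → Bold.

Bold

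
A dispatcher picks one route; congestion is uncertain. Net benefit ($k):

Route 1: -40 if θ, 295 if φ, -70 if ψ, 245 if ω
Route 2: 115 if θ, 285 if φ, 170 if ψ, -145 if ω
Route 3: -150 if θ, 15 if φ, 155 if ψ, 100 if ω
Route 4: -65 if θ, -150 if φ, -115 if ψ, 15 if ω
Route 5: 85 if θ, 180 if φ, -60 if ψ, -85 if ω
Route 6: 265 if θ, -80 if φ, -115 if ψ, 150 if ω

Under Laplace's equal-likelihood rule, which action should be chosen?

Row averages: Route 1=107.5, Route 2=106.25, Route 3=30, Route 4=-78.75, Route 5=30, Route 6=55
Highest average = 107.5 → Route 1.

Route 1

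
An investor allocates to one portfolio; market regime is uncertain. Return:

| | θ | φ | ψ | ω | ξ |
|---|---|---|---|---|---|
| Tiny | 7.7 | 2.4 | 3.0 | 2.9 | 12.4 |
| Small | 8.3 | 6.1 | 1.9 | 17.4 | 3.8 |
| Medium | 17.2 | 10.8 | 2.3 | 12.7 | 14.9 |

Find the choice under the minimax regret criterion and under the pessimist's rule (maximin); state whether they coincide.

minimax regret → Medium; maximin → Tiny (disagree)

Column bests: θ=17.2, φ=10.8, ψ=3.0, ω=17.4, ξ=14.9.
Tiny regrets: 9.5, 8.4, 0.0, 14.5, 2.5 → max 14.5
Small regrets: 8.9, 4.7, 1.1, 0.0, 11.1 → max 11.1
Medium regrets: 0.0, 0.0, 0.7, 4.7, 0.0 → max 4.7
Smallest max regret = 4.7 → Medium.
Row minima: Tiny=2.4, Small=1.9, Medium=2.3
Best worst-case = 2.4 → Tiny.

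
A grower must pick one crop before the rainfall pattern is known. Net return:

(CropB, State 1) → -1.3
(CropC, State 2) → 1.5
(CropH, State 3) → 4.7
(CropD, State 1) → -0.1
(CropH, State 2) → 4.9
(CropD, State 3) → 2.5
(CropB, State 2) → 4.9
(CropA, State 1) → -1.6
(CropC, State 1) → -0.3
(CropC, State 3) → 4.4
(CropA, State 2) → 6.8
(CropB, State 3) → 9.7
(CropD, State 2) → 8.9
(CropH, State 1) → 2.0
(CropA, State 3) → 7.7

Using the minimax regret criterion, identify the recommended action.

Column bests: State 1=2.0, State 2=8.9, State 3=9.7.
CropB regrets: 3.3, 4.0, 0.0 → max 4.0
CropD regrets: 2.1, 0.0, 7.2 → max 7.2
CropC regrets: 2.3, 7.4, 5.3 → max 7.4
CropH regrets: 0.0, 4.0, 5.0 → max 5.0
CropA regrets: 3.6, 2.1, 2.0 → max 3.6
Smallest max regret = 3.6 → CropA.

CropA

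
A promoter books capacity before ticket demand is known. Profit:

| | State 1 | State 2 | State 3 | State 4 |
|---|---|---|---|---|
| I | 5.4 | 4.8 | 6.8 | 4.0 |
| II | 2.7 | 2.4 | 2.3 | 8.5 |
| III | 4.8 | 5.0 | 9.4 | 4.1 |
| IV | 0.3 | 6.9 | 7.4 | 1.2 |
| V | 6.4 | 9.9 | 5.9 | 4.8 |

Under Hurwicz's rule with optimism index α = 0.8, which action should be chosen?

V

I: 0.8·6.8 + 0.2·4.0 = 6.24
II: 0.8·8.5 + 0.2·2.3 = 7.26
III: 0.8·9.4 + 0.2·4.1 = 8.34
IV: 0.8·7.4 + 0.2·0.3 = 5.98
V: 0.8·9.9 + 0.2·4.8 = 8.88
Highest Hurwicz score = 8.88 → V.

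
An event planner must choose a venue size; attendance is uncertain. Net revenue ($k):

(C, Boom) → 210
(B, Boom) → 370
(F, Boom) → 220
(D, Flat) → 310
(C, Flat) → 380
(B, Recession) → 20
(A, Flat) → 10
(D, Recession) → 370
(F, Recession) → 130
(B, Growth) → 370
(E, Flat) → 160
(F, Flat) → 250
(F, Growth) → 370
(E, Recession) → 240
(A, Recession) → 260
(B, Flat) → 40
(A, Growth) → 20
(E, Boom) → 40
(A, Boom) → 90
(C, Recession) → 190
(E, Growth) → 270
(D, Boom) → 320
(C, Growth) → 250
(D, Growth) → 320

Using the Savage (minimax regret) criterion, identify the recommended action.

Column bests: Recession=370, Flat=380, Growth=370, Boom=370.
A regrets: 110, 370, 350, 280 → max 370
B regrets: 350, 340, 0, 0 → max 350
C regrets: 180, 0, 120, 160 → max 180
D regrets: 0, 70, 50, 50 → max 70
E regrets: 130, 220, 100, 330 → max 330
F regrets: 240, 130, 0, 150 → max 240
Smallest max regret = 70 → D.

D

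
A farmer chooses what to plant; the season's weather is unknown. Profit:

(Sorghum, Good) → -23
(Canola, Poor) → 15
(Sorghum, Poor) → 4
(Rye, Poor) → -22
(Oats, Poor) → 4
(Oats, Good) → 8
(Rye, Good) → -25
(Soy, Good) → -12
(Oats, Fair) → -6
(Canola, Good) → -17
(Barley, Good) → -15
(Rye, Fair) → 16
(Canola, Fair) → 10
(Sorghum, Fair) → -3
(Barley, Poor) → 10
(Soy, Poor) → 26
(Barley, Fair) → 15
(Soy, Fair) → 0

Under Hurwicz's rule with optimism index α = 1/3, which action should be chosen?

Soy

Sorghum: 1/3·4 + 2/3·(-23) = -14
Barley: 1/3·15 + 2/3·(-15) = -5
Oats: 1/3·8 + 2/3·(-6) = -4/3
Soy: 1/3·26 + 2/3·(-12) = 2/3
Canola: 1/3·15 + 2/3·(-17) = -19/3
Rye: 1/3·16 + 2/3·(-25) = -34/3
Highest Hurwicz score = 2/3 → Soy.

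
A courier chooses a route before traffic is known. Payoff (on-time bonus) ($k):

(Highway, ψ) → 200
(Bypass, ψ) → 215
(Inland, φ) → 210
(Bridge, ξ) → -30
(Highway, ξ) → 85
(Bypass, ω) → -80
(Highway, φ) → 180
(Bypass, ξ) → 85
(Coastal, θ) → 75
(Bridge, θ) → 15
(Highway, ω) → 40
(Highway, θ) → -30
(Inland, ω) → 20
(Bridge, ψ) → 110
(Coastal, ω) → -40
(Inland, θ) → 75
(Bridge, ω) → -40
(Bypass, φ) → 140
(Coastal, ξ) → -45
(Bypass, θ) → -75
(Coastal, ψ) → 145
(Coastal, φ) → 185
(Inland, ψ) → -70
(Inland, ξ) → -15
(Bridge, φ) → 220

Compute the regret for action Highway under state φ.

Best payoff under φ is 220.
Regret = 220 − 180 = 40.

40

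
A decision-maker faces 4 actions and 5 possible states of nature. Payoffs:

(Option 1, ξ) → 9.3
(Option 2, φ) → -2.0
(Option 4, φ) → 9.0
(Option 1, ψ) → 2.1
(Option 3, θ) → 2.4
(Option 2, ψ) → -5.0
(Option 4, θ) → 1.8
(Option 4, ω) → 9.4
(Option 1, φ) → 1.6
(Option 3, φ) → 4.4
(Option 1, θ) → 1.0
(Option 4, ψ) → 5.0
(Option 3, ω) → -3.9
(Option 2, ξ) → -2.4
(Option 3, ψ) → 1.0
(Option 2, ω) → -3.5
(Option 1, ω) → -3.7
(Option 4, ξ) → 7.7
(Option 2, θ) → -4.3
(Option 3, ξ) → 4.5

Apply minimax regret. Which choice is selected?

Column bests: θ=2.4, φ=9.0, ψ=5.0, ω=9.4, ξ=9.3.
Option 1 regrets: 1.4, 7.4, 2.9, 13.1, 0.0 → max 13.1
Option 2 regrets: 6.7, 11.0, 10.0, 12.9, 11.7 → max 12.9
Option 3 regrets: 0.0, 4.6, 4.0, 13.3, 4.8 → max 13.3
Option 4 regrets: 0.6, 0.0, 0.0, 0.0, 1.6 → max 1.6
Smallest max regret = 1.6 → Option 4.

Option 4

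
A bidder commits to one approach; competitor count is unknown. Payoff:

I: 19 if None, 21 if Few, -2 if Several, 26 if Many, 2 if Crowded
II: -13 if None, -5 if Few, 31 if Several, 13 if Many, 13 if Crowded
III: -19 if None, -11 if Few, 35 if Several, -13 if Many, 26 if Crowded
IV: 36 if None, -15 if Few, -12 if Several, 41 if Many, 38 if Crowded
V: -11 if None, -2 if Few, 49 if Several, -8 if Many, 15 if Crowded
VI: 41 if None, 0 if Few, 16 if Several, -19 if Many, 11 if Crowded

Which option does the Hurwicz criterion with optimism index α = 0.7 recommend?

I: 0.7·26 + 0.3·(-2) = 17.6
II: 0.7·31 + 0.3·(-13) = 17.8
III: 0.7·35 + 0.3·(-19) = 18.8
IV: 0.7·41 + 0.3·(-15) = 24.2
V: 0.7·49 + 0.3·(-11) = 31
VI: 0.7·41 + 0.3·(-19) = 23
Highest Hurwicz score = 31 → V.

V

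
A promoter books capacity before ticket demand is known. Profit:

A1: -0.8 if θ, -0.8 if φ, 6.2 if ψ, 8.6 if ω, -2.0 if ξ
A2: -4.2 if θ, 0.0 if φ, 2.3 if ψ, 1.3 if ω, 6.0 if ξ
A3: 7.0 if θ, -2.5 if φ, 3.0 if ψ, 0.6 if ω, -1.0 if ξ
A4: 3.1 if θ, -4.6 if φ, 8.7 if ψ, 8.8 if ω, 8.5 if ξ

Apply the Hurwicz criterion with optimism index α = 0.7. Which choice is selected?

A1: 0.7·8.6 + 0.3·(-2.0) = 5.42
A2: 0.7·6.0 + 0.3·(-4.2) = 2.94
A3: 0.7·7.0 + 0.3·(-2.5) = 4.15
A4: 0.7·8.8 + 0.3·(-4.6) = 4.78
Highest Hurwicz score = 5.42 → A1.

A1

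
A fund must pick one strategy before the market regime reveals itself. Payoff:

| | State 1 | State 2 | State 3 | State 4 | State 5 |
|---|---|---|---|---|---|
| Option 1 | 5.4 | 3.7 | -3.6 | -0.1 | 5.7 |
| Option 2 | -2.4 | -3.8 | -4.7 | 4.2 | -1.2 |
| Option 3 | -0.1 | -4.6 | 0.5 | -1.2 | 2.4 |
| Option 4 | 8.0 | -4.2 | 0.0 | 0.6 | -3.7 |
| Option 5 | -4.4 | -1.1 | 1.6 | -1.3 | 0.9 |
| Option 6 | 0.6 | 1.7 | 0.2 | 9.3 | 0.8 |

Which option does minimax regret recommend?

Option 6

Column bests: State 1=8.0, State 2=3.7, State 3=1.6, State 4=9.3, State 5=5.7.
Option 1 regrets: 2.6, 0.0, 5.2, 9.4, 0.0 → max 9.4
Option 2 regrets: 10.4, 7.5, 6.3, 5.1, 6.9 → max 10.4
Option 3 regrets: 8.1, 8.3, 1.1, 10.5, 3.3 → max 10.5
Option 4 regrets: 0.0, 7.9, 1.6, 8.7, 9.4 → max 9.4
Option 5 regrets: 12.4, 4.8, 0.0, 10.6, 4.8 → max 12.4
Option 6 regrets: 7.4, 2.0, 1.4, 0.0, 4.9 → max 7.4
Smallest max regret = 7.4 → Option 6.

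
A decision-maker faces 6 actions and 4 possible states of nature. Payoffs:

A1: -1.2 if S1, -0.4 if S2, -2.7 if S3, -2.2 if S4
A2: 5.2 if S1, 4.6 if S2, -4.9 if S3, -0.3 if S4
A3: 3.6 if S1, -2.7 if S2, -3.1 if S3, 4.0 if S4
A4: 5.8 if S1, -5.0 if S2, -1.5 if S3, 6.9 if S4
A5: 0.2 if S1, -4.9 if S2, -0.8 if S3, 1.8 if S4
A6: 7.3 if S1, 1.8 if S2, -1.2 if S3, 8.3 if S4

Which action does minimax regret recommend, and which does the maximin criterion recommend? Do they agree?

minimax regret → A6; maximin → A6 (agree)

Column bests: S1=7.3, S2=4.6, S3=-0.8, S4=8.3.
A1 regrets: 8.5, 5.0, 1.9, 10.5 → max 10.5
A2 regrets: 2.1, 0.0, 4.1, 8.6 → max 8.6
A3 regrets: 3.7, 7.3, 2.3, 4.3 → max 7.3
A4 regrets: 1.5, 9.6, 0.7, 1.4 → max 9.6
A5 regrets: 7.1, 9.5, 0.0, 6.5 → max 9.5
A6 regrets: 0.0, 2.8, 0.4, 0.0 → max 2.8
Smallest max regret = 2.8 → A6.
Row minima: A1=-2.7, A2=-4.9, A3=-3.1, A4=-5.0, A5=-4.9, A6=-1.2
Best worst-case = -1.2 → A6.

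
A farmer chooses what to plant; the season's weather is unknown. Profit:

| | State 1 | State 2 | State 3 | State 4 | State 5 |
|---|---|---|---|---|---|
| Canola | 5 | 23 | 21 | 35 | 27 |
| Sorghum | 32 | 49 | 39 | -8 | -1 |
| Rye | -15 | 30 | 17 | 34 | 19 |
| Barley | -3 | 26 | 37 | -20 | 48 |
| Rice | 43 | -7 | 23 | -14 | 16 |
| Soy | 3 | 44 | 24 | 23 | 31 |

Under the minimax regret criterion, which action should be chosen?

Canola

Column bests: State 1=43, State 2=49, State 3=39, State 4=35, State 5=48.
Canola regrets: 38, 26, 18, 0, 21 → max 38
Sorghum regrets: 11, 0, 0, 43, 49 → max 49
Rye regrets: 58, 19, 22, 1, 29 → max 58
Barley regrets: 46, 23, 2, 55, 0 → max 55
Rice regrets: 0, 56, 16, 49, 32 → max 56
Soy regrets: 40, 5, 15, 12, 17 → max 40
Smallest max regret = 38 → Canola.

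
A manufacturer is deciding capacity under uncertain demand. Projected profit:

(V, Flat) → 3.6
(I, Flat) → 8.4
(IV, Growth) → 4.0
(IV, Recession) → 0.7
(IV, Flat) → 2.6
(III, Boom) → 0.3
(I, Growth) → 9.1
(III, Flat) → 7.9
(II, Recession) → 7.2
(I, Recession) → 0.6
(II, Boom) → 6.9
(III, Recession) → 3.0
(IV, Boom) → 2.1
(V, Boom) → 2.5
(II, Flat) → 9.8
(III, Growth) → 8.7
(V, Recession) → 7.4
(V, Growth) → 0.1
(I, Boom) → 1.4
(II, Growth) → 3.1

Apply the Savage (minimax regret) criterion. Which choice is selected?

Column bests: Recession=7.4, Flat=9.8, Growth=9.1, Boom=6.9.
I regrets: 6.8, 1.4, 0.0, 5.5 → max 6.8
II regrets: 0.2, 0.0, 6.0, 0.0 → max 6.0
III regrets: 4.4, 1.9, 0.4, 6.6 → max 6.6
IV regrets: 6.7, 7.2, 5.1, 4.8 → max 7.2
V regrets: 0.0, 6.2, 9.0, 4.4 → max 9.0
Smallest max regret = 6.0 → II.

II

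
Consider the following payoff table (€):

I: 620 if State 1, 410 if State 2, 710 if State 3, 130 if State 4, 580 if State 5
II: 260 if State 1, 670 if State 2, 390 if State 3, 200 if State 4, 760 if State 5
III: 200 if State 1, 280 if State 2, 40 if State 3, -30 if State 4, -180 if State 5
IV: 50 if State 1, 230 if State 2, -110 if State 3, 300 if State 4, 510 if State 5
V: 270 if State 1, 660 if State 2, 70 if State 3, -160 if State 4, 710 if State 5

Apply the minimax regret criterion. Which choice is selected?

I

Column bests: State 1=620, State 2=670, State 3=710, State 4=300, State 5=760.
I regrets: 0, 260, 0, 170, 180 → max 260
II regrets: 360, 0, 320, 100, 0 → max 360
III regrets: 420, 390, 670, 330, 940 → max 940
IV regrets: 570, 440, 820, 0, 250 → max 820
V regrets: 350, 10, 640, 460, 50 → max 640
Smallest max regret = 260 → I.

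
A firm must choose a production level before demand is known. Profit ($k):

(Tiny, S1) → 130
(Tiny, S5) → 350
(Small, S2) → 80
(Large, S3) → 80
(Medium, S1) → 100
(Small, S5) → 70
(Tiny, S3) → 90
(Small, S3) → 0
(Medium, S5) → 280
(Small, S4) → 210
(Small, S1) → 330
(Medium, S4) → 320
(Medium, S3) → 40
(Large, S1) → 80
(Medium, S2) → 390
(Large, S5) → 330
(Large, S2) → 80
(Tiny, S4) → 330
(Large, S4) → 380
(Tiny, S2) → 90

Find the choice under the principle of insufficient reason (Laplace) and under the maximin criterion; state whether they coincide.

Row averages: Tiny=198, Small=138, Medium=226, Large=190
Highest average = 226 → Medium.
Row minima: Tiny=90, Small=0, Medium=40, Large=80
Best worst-case = 90 → Tiny.

laplace → Medium; maximin → Tiny (disagree)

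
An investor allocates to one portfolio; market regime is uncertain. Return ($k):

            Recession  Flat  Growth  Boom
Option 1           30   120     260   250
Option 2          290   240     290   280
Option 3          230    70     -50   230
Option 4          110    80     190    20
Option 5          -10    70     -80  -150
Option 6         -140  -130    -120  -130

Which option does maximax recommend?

Option 2

Row maxima: Option 1=260, Option 2=290, Option 3=230, Option 4=190, Option 5=70, Option 6=-120
Best best-case = 290 → Option 2.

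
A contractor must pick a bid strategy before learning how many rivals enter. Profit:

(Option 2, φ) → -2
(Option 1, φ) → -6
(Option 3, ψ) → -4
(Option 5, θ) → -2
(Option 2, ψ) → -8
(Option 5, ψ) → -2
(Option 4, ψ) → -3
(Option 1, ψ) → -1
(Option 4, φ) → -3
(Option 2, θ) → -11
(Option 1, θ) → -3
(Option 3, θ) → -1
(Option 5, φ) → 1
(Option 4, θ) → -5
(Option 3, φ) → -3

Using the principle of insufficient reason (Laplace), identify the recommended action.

Row averages: Option 1=-10/3, Option 2=-7, Option 3=-8/3, Option 4=-11/3, Option 5=-1
Highest average = -1 → Option 5.

Option 5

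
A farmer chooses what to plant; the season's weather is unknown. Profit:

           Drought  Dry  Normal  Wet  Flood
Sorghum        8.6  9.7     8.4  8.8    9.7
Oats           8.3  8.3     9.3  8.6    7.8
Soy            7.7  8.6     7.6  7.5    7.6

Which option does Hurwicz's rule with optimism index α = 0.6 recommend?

Sorghum

Sorghum: 0.6·9.7 + 0.4·8.4 = 9.18
Oats: 0.6·9.3 + 0.4·7.8 = 8.7
Soy: 0.6·8.6 + 0.4·7.5 = 8.16
Highest Hurwicz score = 9.18 → Sorghum.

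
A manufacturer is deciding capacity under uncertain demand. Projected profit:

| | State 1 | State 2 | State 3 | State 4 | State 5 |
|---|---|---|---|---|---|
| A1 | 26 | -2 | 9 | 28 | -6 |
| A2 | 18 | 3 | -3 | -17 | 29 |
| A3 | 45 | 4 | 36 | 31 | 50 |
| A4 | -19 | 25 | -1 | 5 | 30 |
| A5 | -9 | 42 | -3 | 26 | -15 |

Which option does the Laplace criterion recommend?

Row averages: A1=11, A2=6, A3=33.2, A4=8, A5=8.2
Highest average = 33.2 → A3.

A3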